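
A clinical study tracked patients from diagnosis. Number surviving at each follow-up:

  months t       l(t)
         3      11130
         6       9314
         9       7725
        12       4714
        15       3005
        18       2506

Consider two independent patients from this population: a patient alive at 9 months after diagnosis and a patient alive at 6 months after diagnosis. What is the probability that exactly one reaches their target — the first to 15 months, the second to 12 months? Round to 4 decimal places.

0.5014

p₁ = l(15)/l(9) = 3005/7725 = 0.388997; p₂ = l(12)/l(6) = 4714/9314 = 0.506120.
P(exactly one) = p₁(1−p₂) + (1−p₁)p₂ = 0.192118 + 0.309241 = 0.501359.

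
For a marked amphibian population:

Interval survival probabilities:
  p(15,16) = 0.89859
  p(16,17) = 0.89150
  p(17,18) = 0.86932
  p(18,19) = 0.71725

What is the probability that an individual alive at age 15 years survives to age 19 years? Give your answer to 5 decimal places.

The overall survival probability is 0.89859 × 0.89150 × 0.86932 × 0.71725.
= 0.499497.

0.49950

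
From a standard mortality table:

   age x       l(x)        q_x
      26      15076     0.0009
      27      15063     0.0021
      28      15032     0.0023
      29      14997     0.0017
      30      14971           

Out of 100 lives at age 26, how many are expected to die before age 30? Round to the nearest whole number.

1

The relevant probability is 1 − 14971/15076 = 0.006965.
Expected number = 100 × 0.006965 = 1.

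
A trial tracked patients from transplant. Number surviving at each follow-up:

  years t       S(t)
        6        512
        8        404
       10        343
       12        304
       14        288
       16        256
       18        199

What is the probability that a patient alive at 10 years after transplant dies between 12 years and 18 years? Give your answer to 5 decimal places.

0.30612

This is the probability of reaching 12 but not 18, conditional on being alive at 10: (S(12) − S(18)) / S(10).
= (304 − 199) / 343 = 105 / 343 = 0.306122.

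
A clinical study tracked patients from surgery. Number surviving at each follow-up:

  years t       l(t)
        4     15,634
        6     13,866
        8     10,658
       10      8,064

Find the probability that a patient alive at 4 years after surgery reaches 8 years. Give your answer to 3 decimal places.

0.682

The conditional survival probability is l(8)/l(4) = 10,658/15,634 = 0.681719.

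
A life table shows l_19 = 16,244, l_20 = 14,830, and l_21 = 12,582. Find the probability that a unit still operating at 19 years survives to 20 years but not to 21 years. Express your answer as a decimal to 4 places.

This is the probability of reaching 20 but not 21, conditional on being operational at 19: (l_20 − l_21) / l_19.
= (14,830 − 12,582) / 16,244 = 2,248 / 16,244 = 0.138390.

0.1384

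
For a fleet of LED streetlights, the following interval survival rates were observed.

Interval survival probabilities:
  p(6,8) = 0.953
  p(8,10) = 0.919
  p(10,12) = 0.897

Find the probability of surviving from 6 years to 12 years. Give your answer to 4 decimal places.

0.7856

Chaining the interval survival probabilities: 0.953 × 0.919 × 0.897.
= 0.785599.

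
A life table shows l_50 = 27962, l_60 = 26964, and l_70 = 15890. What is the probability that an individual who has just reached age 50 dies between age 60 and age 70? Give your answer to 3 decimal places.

We want 10|10q50 = (l_60 − l_70)/l_50.
This is the probability of reaching 60 but not 70, conditional on being alive at 50: (l_60 − l_70) / l_50.
= (26964 − 15890) / 27962 = 11074 / 27962 = 0.396037.

0.396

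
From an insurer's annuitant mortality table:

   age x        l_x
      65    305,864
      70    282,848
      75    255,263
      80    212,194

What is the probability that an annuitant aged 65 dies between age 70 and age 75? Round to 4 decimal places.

We want 5|5q65 = (l_70 − l_75)/l_65.
This is the probability of reaching 70 but not 75, conditional on being alive at 65: (l_70 − l_75) / l_65.
= (282,848 − 255,263) / 305,864 = 27,585 / 305,864 = 0.090187.

0.0902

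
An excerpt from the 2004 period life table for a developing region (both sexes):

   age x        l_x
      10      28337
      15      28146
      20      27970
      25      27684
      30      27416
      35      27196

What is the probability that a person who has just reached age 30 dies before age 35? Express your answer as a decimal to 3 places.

P(die before 35 | alive at 30) = 1 − l_35/l_30 = 1 − 27196/27416 = (220)/27416 = 0.008025.

0.008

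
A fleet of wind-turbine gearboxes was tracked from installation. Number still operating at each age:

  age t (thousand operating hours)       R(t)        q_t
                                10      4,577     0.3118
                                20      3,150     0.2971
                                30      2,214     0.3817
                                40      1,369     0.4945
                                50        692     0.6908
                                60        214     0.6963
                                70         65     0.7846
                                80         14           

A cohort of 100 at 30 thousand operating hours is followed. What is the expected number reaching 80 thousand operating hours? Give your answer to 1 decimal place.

The relevant probability is 14/2,214 = 0.006323.
Expected number = 100 × 0.006323 = 0.6.

0.6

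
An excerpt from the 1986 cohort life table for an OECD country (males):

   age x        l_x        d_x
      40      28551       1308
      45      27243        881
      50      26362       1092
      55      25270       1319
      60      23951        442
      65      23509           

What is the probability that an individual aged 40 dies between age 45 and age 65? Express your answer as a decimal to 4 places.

0.1308

We want 5|20q40 = (l_45 − l_65)/l_40.
This is the probability of reaching 45 but not 65, conditional on being alive at 40: (l_45 − l_65) / l_40.
= (27243 − 23509) / 28551 = 3734 / 28551 = 0.130784.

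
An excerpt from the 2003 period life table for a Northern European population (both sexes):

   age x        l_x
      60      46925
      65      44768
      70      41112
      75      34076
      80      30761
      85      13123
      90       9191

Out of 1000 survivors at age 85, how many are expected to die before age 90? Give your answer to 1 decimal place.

The relevant probability is 1 − 9191/13123 = 0.299627.
Expected number = 1000 × 0.299627 = 299.6.

299.6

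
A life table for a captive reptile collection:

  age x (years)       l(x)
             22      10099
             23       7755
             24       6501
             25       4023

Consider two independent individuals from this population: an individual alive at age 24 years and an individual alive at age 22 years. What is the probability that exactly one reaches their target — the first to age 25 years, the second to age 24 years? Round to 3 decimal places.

p₁ = l(25)/l(24) = 4023/6501 = 0.618828; p₂ = l(24)/l(22) = 6501/10099 = 0.643727.
P(exactly one) = p₁(1−p₂) + (1−p₁)p₂ = 0.220472 + 0.245371 = 0.465842.

0.466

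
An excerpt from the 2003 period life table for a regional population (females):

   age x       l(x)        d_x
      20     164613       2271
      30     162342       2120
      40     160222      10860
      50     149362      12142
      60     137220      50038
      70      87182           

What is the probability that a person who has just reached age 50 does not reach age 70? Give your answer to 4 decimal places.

0.4163

P(die before 70 | alive at 50) = 1 − l(70)/l(50) = 1 − 87182/149362 = (62180)/149362 = 0.416304.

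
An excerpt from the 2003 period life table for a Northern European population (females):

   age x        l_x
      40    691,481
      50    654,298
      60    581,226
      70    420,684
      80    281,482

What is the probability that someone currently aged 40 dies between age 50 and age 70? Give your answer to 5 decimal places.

We want 10|20q40 = (l_50 − l_70)/l_40.
This is the probability of reaching 50 but not 70, conditional on being alive at 40: (l_50 − l_70) / l_40.
= (654,298 − 420,684) / 691,481 = 233,614 / 691,481 = 0.337846.

0.33785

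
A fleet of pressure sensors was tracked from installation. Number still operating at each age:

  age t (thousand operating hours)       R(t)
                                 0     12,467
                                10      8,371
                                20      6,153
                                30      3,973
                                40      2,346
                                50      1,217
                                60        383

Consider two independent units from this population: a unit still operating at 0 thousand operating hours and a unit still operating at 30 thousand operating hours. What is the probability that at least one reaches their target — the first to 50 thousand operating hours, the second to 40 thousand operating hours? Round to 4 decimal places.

0.6305

p₁ = R(50)/R(0) = 1,217/12,467 = 0.097618; p₂ = R(40)/R(30) = 2,346/3,973 = 0.590486.
P(at least one) = 1 − (1−p₁)(1−p₂) = 1 − 0.902382 × 0.409514 = 0.630462.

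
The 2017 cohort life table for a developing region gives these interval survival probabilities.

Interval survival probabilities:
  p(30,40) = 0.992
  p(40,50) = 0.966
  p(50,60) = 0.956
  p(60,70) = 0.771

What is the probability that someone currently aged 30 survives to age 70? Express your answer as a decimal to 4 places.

0.7063

Survival from 30 to 70 is the product of surviving each interval: 0.992 × 0.966 × 0.956 × 0.771.
= 0.706319.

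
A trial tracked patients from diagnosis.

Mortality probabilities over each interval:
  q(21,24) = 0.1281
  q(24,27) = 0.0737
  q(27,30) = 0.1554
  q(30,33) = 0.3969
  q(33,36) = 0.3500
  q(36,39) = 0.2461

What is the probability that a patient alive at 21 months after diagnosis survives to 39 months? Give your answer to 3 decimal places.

0.202

Chaining the interval survival probabilities: (1 − 0.1281) × (1 − 0.0737) × (1 − 0.1554) × (1 − 0.3969) × (1 − 0.3500) × (1 − 0.2461).
= 0.8719 × 0.9263 × 0.8446 × 0.6031 × 0.6500 × 0.7539 = 0.201598.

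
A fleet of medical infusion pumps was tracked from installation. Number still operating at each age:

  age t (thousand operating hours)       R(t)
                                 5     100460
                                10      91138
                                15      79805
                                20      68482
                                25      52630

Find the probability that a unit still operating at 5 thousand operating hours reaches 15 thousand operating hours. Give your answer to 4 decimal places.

The conditional survival probability is R(15)/R(5) = 79805/100460 = 0.794396.

0.7944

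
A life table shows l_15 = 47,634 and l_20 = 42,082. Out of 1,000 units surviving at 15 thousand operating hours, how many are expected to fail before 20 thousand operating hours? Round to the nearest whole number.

The relevant probability is 1 − 42,082/47,634 = 0.116555.
Expected number = 1,000 × 0.116555 = 117.

117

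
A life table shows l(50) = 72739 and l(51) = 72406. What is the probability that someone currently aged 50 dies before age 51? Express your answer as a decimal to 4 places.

0.0046

P(die before 51 | alive at 50) = 1 − l(51)/l(50) = 1 − 72406/72739 = (333)/72739 = 0.004578.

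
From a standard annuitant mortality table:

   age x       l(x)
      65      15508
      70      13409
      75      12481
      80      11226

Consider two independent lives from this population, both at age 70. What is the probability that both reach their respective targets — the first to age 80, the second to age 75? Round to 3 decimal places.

0.779

p₁ = l(80)/l(70) = 11226/13409 = 0.837199; p₂ = l(75)/l(70) = 12481/13409 = 0.930793.
P(both) = p₁ × p₂ = 0.837199 × 0.930793 = 0.779259.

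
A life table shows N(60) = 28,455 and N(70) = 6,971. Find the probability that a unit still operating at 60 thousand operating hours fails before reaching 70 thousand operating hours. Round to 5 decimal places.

0.75502

P(fail before 70 | operational at 60) = 1 − N(70)/N(60) = 1 − 6,971/28,455 = (21,484)/28,455 = 0.755017.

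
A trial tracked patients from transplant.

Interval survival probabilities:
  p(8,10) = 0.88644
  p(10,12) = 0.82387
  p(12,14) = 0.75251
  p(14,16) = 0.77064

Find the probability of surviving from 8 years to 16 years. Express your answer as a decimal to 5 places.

P(survive 8→16) = 0.88644 × 0.82387 × 0.75251 × 0.77064.
= 0.423518.

0.42352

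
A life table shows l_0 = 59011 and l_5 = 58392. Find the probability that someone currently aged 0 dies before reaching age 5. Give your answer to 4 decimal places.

0.0105

P(die before 5 | alive at 0) = 1 − l_5/l_0 = 1 − 58392/59011 = (619)/59011 = 0.010490.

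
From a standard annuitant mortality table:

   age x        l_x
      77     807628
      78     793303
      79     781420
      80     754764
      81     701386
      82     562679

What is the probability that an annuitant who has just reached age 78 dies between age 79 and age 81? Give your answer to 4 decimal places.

0.1009

We want 1|2q78 = (l_79 − l_81)/l_78.
This is the probability of reaching 79 but not 81, conditional on being alive at 78: (l_79 − l_81) / l_78.
= (781420 − 701386) / 793303 = 80034 / 793303 = 0.100887.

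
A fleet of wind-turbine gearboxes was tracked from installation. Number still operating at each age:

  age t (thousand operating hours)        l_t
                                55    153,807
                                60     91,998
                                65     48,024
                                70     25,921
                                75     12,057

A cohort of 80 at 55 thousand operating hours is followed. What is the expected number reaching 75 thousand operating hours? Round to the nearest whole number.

6

The relevant probability is 12,057/153,807 = 0.078390.
Expected number = 80 × 0.078390 = 6.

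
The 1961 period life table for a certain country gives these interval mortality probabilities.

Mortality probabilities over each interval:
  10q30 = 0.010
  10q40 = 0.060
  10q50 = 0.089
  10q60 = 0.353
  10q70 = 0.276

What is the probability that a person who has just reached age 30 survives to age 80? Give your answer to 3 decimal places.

0.397

The overall survival probability is (1 − 0.010) × (1 − 0.060) × (1 − 0.089) × (1 − 0.353) × (1 − 0.276).
= 0.990 × 0.940 × 0.911 × 0.647 × 0.724 = 0.397122.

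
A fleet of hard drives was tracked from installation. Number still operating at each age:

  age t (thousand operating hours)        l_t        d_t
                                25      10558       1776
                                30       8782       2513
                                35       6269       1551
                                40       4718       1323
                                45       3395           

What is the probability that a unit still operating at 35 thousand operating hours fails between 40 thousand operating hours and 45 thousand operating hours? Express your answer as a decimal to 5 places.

0.21104

This is the probability of reaching 40 but not 45, conditional on being operational at 35: (l_40 − l_45) / l_35.
= (4718 − 3395) / 6269 = 1323 / 6269 = 0.211038.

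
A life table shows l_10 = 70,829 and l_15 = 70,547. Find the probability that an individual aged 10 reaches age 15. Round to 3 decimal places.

We want 5p10 = l_15/l_10.
The conditional survival probability is l_15/l_10 = 70,547/70,829 = 0.996019.

0.996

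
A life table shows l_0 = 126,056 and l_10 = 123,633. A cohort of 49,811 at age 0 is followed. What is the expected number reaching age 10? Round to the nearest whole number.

48854

The relevant probability is 123,633/126,056 = 0.980778.
Expected number = 49,811 × 0.980778 = 48854.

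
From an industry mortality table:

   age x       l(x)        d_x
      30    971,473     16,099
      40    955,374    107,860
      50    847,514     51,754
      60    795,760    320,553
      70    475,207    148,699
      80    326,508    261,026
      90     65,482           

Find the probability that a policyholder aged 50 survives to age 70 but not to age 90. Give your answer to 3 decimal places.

This is the probability of reaching 70 but not 90, conditional on being alive at 50: (l(70) − l(90)) / l(50).
= (475,207 − 65,482) / 847,514 = 409,725 / 847,514 = 0.483443.

0.483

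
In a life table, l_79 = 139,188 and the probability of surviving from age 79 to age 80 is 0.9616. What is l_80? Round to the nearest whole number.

l_80 = l_79 × p = 139,188 × 0.9616 = 133843.

133843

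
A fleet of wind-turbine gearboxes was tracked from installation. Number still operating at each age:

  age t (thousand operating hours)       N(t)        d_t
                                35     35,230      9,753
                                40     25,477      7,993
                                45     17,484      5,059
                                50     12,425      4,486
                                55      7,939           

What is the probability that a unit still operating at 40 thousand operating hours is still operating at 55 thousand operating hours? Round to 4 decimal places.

0.3116

The conditional survival probability is N(55)/N(40) = 7,939/25,477 = 0.311614.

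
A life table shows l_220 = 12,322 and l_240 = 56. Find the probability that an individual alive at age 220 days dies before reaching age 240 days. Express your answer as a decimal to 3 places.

0.995

P(die before 240 | alive at 220) = 1 − l_240/l_220 = 1 − 56/12,322 = (12,266)/12,322 = 0.995455.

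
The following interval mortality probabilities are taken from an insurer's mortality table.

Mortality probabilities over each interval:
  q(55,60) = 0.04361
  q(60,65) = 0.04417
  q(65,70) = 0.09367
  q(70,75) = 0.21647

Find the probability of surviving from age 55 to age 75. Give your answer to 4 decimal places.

0.6492

Chaining the interval survival probabilities: (1 − 0.04361) × (1 − 0.04417) × (1 − 0.09367) × (1 − 0.21647).
= 0.95639 × 0.95583 × 0.90633 × 0.78353 = 0.649169.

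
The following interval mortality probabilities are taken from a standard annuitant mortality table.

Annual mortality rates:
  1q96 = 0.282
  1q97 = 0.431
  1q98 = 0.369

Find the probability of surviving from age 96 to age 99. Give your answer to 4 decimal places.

The overall survival probability is (1 − 0.282) × (1 − 0.431) × (1 − 0.369).
= 0.718 × 0.569 × 0.631 = 0.257790.

0.2578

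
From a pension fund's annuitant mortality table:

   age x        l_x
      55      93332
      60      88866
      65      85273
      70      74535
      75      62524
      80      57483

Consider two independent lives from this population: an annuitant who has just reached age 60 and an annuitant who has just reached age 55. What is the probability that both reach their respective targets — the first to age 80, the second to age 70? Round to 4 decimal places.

p₁ = l_80/l_60 = 57483/88866 = 0.646850; p₂ = l_70/l_55 = 74535/93332 = 0.798601.
P(both) = p₁ × p₂ = 0.646850 × 0.798601 = 0.516575.

0.5166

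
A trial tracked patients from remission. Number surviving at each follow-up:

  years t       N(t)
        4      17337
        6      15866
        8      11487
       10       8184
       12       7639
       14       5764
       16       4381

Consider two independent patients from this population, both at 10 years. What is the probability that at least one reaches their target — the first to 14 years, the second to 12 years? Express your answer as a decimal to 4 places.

0.9803

p₁ = N(14)/N(10) = 5764/8184 = 0.704301; p₂ = N(12)/N(10) = 7639/8184 = 0.933407.
P(at least one) = 1 − (1−p₁)(1−p₂) = 1 − 0.295699 × 0.066593 = 0.980309.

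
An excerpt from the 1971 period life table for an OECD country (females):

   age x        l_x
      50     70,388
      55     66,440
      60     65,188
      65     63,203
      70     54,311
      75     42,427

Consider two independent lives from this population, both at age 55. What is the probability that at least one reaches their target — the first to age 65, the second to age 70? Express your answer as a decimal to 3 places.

p₁ = l_65/l_55 = 63,203/66,440 = 0.951279; p₂ = l_70/l_55 = 54,311/66,440 = 0.817444.
P(at least one) = 1 − (1−p₁)(1−p₂) = 1 − 0.048721 × 0.182556 = 0.991106.

0.991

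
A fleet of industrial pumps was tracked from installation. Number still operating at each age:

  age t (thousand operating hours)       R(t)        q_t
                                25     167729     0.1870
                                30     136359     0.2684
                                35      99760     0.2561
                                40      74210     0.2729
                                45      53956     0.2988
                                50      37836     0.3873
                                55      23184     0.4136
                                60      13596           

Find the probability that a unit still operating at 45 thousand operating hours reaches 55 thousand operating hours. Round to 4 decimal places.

The conditional survival probability is R(55)/R(45) = 23184/53956 = 0.429683.

0.4297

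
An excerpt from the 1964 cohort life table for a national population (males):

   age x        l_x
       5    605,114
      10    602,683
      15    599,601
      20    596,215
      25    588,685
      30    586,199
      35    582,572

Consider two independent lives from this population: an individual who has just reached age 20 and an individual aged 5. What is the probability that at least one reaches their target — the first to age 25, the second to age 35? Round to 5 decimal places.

p₁ = l_25/l_20 = 588,685/596,215 = 0.987370; p₂ = l_35/l_5 = 582,572/605,114 = 0.962748.
P(at least one) = 1 − (1−p₁)(1−p₂) = 1 − 0.012630 × 0.037252 = 0.999530.

0.99953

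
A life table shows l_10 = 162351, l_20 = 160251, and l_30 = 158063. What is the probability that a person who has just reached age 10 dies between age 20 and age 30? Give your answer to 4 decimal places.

0.0135

This is the probability of reaching 20 but not 30, conditional on being alive at 10: (l_20 − l_30) / l_10.
= (160251 − 158063) / 162351 = 2188 / 162351 = 0.013477.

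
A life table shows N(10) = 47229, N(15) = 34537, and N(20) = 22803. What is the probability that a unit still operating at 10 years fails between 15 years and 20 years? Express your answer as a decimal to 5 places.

This is the probability of reaching 15 but not 20, conditional on being operational at 10: (N(15) − N(20)) / N(10).
= (34537 − 22803) / 47229 = 11734 / 47229 = 0.248449.

0.24845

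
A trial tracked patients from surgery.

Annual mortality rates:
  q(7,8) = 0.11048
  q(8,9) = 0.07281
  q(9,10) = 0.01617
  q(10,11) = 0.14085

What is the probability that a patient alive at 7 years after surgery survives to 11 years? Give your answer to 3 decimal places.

0.697

Chaining the interval survival probabilities: (1 − 0.11048) × (1 − 0.07281) × (1 − 0.01617) × (1 − 0.14085).
= 0.88952 × 0.92719 × 0.98383 × 0.85915 = 0.697130.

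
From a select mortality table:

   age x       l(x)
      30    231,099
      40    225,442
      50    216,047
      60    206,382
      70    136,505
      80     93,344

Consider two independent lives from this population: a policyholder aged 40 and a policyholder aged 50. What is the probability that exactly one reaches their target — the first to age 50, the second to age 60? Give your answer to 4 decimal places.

p₁ = l(50)/l(40) = 216,047/225,442 = 0.958326; p₂ = l(60)/l(50) = 206,382/216,047 = 0.955264.
P(exactly one) = p₁(1−p₂) + (1−p₁)p₂ = 0.042872 + 0.039810 = 0.082681.

0.0827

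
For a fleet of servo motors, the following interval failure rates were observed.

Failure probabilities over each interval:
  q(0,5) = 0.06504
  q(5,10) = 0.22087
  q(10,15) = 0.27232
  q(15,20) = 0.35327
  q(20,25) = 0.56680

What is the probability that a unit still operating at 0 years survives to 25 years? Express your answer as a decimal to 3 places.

The overall survival probability is (1 − 0.06504) × (1 − 0.22087) × (1 − 0.27232) × (1 − 0.35327) × (1 − 0.56680).
= 0.93496 × 0.77913 × 0.72768 × 0.64673 × 0.43320 = 0.148510.

0.149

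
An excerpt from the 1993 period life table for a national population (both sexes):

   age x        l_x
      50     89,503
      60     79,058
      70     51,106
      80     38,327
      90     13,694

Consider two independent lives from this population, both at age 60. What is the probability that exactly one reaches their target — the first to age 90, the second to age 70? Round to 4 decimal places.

0.5957

p₁ = l_90/l_60 = 13,694/79,058 = 0.173215; p₂ = l_70/l_60 = 51,106/79,058 = 0.646437.
P(exactly one) = p₁(1−p₂) + (1−p₁)p₂ = 0.061242 + 0.534464 = 0.595707.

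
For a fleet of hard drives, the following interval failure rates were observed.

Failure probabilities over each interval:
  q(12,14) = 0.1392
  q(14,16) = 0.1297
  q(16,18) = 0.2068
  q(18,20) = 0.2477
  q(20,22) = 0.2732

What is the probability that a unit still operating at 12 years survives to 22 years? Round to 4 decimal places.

0.3249

Chaining the interval survival probabilities: (1 − 0.1392) × (1 − 0.1297) × (1 − 0.2068) × (1 − 0.2477) × (1 − 0.2732).
= 0.8608 × 0.8703 × 0.7932 × 0.7523 × 0.7268 = 0.324908.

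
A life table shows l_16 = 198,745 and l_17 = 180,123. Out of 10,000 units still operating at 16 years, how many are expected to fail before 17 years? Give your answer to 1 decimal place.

937.0

The relevant probability is 1 − 180,123/198,745 = 0.093698.
Expected number = 10,000 × 0.093698 = 937.0.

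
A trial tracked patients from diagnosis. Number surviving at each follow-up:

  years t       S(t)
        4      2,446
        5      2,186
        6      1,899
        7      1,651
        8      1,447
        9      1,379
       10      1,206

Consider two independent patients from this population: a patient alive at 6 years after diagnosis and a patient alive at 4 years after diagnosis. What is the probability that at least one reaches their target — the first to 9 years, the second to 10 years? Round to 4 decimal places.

p₁ = S(9)/S(6) = 1,379/1,899 = 0.726172; p₂ = S(10)/S(4) = 1,206/2,446 = 0.493050.
P(at least one) = 1 − (1−p₁)(1−p₂) = 1 − 0.273828 × 0.506950 = 0.861183.

0.8612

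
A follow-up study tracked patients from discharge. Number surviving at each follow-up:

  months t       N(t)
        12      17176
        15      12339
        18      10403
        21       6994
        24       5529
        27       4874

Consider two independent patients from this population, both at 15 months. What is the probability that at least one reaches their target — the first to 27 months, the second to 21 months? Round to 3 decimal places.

0.738

p₁ = N(27)/N(15) = 4874/12339 = 0.395008; p₂ = N(21)/N(15) = 6994/12339 = 0.566821.
P(at least one) = 1 − (1−p₁)(1−p₂) = 1 − 0.604992 × 0.433179 = 0.737930.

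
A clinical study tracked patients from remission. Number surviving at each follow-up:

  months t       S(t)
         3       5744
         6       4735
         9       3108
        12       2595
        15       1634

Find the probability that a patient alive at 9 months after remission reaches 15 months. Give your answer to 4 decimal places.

0.5257

The conditional survival probability is S(15)/S(9) = 1634/3108 = 0.525740.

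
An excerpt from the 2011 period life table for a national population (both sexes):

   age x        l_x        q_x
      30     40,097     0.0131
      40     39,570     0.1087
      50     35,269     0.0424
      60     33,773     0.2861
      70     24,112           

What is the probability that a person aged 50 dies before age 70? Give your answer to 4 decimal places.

0.3163

P(die before 70 | alive at 50) = 1 − l_70/l_50 = 1 − 24,112/35,269 = (11,157)/35,269 = 0.316340.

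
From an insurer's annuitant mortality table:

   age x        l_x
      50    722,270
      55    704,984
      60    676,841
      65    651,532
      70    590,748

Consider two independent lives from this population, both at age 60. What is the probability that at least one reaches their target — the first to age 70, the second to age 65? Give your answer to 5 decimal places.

0.99524

p₁ = l_70/l_60 = 590,748/676,841 = 0.872802; p₂ = l_65/l_60 = 651,532/676,841 = 0.962607.
P(at least one) = 1 − (1−p₁)(1−p₂) = 1 − 0.127198 × 0.037393 = 0.995244.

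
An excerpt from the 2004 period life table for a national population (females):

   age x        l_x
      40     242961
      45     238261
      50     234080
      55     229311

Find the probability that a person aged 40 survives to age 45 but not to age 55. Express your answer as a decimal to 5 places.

0.03684

We want 5|10q40 = (l_45 − l_55)/l_40.
This is the probability of reaching 45 but not 55, conditional on being alive at 40: (l_45 − l_55) / l_40.
= (238261 − 229311) / 242961 = 8950 / 242961 = 0.036837.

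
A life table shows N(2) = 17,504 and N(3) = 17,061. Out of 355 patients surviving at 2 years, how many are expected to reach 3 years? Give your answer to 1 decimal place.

346.0

The relevant probability is 17,061/17,504 = 0.974691.
Expected number = 355 × 0.974691 = 346.0.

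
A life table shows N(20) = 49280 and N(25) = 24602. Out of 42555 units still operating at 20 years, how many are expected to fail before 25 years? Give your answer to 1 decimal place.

21310.3

The relevant probability is 1 − 24602/49280 = 0.500771.
Expected number = 42555 × 0.500771 = 21310.3.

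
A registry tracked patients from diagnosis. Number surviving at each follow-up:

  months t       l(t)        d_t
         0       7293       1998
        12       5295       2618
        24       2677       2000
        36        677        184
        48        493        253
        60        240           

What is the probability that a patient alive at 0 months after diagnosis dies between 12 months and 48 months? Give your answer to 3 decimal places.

0.658

This is the probability of reaching 12 but not 48, conditional on being alive at 0: (l(12) − l(48)) / l(0).
= (5295 − 493) / 7293 = 4802 / 7293 = 0.658440.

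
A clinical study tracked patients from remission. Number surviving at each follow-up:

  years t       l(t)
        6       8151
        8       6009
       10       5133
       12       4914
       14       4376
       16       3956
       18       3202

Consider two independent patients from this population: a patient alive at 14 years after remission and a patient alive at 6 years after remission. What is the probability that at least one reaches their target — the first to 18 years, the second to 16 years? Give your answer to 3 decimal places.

0.862

p₁ = l(18)/l(14) = 3202/4376 = 0.731718; p₂ = l(16)/l(6) = 3956/8151 = 0.485339.
P(at least one) = 1 − (1−p₁)(1−p₂) = 1 − 0.268282 × 0.514661 = 0.861926.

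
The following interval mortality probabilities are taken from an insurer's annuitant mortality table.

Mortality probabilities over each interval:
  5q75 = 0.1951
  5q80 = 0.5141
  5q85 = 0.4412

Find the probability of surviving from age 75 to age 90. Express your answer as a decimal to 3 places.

Chaining the interval survival probabilities: (1 − 0.1951) × (1 − 0.5141) × (1 − 0.4412).
= 0.8049 × 0.4859 × 0.5588 = 0.218547.

0.219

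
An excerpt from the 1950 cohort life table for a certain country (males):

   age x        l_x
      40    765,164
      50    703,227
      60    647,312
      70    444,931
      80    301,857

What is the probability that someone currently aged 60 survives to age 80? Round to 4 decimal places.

The conditional survival probability is l_80/l_60 = 301,857/647,312 = 0.466324.

0.4663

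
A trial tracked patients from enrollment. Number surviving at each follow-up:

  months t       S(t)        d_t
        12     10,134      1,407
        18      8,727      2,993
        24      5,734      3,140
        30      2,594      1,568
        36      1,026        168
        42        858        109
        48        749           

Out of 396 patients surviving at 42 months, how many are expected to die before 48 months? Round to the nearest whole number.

50

The relevant probability is 1 − 749/858 = 0.127040.
Expected number = 396 × 0.127040 = 50.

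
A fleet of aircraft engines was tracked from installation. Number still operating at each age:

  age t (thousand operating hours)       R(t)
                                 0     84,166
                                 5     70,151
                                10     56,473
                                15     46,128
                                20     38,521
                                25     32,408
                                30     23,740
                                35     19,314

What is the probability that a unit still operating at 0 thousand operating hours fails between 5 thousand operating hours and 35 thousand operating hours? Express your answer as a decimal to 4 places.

This is the probability of reaching 5 but not 35, conditional on being operational at 0: (R(5) − R(35)) / R(0).
= (70,151 − 19,314) / 84,166 = 50,837 / 84,166 = 0.604009.

0.6040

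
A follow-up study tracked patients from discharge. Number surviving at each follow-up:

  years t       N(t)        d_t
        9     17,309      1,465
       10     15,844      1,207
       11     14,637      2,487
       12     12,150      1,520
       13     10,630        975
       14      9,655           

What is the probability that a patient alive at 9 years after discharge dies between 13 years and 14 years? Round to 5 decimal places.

This is the probability of reaching 13 but not 14, conditional on being alive at 9: (N(13) − N(14)) / N(9).
= (10,630 − 9,655) / 17,309 = 975 / 17,309 = 0.056329.

0.05633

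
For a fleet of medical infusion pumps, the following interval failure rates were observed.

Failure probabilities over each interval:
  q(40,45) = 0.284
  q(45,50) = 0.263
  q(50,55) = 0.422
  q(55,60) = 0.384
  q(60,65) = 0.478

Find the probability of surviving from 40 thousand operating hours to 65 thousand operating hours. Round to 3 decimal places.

The overall survival probability is (1 − 0.284) × (1 − 0.263) × (1 − 0.422) × (1 − 0.384) × (1 − 0.478).
= 0.716 × 0.737 × 0.578 × 0.616 × 0.522 = 0.098075.

0.098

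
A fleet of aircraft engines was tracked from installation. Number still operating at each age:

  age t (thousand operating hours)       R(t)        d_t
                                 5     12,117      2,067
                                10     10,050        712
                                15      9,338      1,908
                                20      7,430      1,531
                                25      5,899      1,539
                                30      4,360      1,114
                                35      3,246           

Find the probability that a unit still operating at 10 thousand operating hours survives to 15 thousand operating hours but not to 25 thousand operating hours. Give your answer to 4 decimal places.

This is the probability of reaching 15 but not 25, conditional on being operational at 10: (R(15) − R(25)) / R(10).
= (9,338 − 5,899) / 10,050 = 3,439 / 10,050 = 0.342189.

0.3422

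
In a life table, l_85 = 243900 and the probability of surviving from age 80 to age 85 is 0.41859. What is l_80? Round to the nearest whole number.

l_80 = l_85 / p = 243900 / 0.41859 = 582670.

582670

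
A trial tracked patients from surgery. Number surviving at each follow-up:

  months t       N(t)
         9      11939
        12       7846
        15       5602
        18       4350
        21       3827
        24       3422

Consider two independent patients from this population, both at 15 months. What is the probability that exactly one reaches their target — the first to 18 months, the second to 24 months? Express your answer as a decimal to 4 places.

p₁ = N(18)/N(15) = 4350/5602 = 0.776508; p₂ = N(24)/N(15) = 3422/5602 = 0.610853.
P(exactly one) = p₁(1−p₂) + (1−p₁)p₂ = 0.302176 + 0.136521 = 0.438697.

0.4387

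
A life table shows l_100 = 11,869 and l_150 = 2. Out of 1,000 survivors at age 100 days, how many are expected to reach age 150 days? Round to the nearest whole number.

0

The relevant probability is 2/11,869 = 0.000169.
Expected number = 1,000 × 0.000169 = 0.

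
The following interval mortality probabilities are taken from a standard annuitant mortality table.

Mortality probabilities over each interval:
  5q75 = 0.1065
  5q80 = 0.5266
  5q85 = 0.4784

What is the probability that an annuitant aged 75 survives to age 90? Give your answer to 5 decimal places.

Survival from 75 to 90 is the product of surviving each interval: (1 − 0.1065) × (1 − 0.5266) × (1 − 0.4784).
= 0.8935 × 0.4734 × 0.5216 = 0.220628.

0.22063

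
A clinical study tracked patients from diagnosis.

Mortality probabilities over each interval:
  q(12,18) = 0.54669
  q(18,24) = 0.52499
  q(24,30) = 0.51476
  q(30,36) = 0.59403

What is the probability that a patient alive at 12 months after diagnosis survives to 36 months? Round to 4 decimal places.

The overall survival probability is (1 − 0.54669) × (1 − 0.52499) × (1 − 0.51476) × (1 − 0.59403).
= 0.45331 × 0.47501 × 0.48524 × 0.40597 = 0.042418.

0.0424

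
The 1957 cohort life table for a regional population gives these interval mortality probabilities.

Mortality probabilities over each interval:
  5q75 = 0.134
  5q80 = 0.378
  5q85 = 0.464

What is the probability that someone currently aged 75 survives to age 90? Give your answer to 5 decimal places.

0.28872

Chaining the interval survival probabilities: (1 − 0.134) × (1 − 0.378) × (1 − 0.464).
= 0.866 × 0.622 × 0.536 = 0.288717.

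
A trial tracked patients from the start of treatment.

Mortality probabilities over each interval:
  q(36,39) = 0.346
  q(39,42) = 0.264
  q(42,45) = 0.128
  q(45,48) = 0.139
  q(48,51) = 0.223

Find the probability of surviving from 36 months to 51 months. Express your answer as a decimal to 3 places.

P(survive 36→51) = (1 − 0.346) × (1 − 0.264) × (1 − 0.128) × (1 − 0.139) × (1 − 0.223).
= 0.654 × 0.736 × 0.872 × 0.861 × 0.777 = 0.280799.

0.281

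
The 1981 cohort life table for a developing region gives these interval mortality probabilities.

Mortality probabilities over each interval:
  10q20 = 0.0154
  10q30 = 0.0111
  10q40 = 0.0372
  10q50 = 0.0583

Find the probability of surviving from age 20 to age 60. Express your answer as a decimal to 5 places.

Chaining the interval survival probabilities: (1 − 0.0154) × (1 − 0.0111) × (1 − 0.0372) × (1 − 0.0583).
= 0.9846 × 0.9889 × 0.9628 × 0.9417 = 0.882797.

0.88280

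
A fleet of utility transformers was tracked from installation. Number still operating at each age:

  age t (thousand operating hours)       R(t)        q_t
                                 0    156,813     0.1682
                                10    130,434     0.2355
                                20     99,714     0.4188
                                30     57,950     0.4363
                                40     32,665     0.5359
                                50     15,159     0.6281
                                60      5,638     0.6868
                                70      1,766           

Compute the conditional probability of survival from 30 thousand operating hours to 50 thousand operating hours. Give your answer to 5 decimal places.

0.26159

The conditional survival probability is R(50)/R(30) = 15,159/57,950 = 0.261588.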